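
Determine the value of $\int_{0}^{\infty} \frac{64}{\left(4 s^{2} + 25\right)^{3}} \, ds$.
$\frac{6 \pi}{3125}$

Start from the standard arctangent integral
$$J(a) = \int_{0}^{\infty} \frac{1}{a^{2} + s^{2}} \, ds = \frac{\pi}{2 a}.$$

Differentiating under the integral sign with respect to $a$,
$$\frac{dJ}{da} = \int_{0}^{\infty} - \frac{2 a}{\left(a^{2} + s^{2}\right)^{2}} \, ds = - \frac{\pi}{2 a^{2}},$$
so $\int_{0}^{\infty} \frac{1}{\left(a^{2} + s^{2}\right)^{2}} \, ds = \frac{\pi}{4 a^{3}}$.

Repeating — each differentiation of $1/(s^2+a^2)^j$ produces $-2ja/(s^2+a^2)^{j+1}$ — and dividing through by $-2ja$ at each step yields, after $2$ differentiations in total,
$$\int_{0}^{\infty} \frac{1}{\left(a^{2} + s^{2}\right)^{3}} \, ds = \frac{3 \pi}{16 a^{5}}.$$

Setting $a = \frac{5}{2}$:
$$I = \frac{6 \pi}{3125}.$$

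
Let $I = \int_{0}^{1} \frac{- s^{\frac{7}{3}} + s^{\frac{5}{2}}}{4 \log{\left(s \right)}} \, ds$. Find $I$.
$\log{\left(\frac{\sqrt{2} \sqrt[4]{21} \cdot 5^{\frac{3}{4}}}{10} \right)}$

Replace the exponent $\frac{5}{2}$ by a parameter $a$: let $I(a) = \int_{0}^{1} \frac{- s^{\frac{7}{3}} + s^{a}}{4 \log{\left(s \right)}} \, ds$.

Since $\dfrac{\partial}{\partial a}\,s^{a} = s^{a} \ln s$, the $\ln s$ in the denominator cancels and
$$\frac{dI}{da} = \int_{0}^{1} \frac{1}{4} s^{a} \, ds = \frac{1}{4} \left[\frac{s^{a+1}}{a+1}\right]_0^1 = \frac{1}{4 \left(a + 1\right)}.$$

Integrating with respect to $a$ gives $I(a) = \frac{\log{\left(a + 1 \right)}}{4} - \frac{\log{\left(10 \right)}}{4} + \frac{\log{\left(3 \right)}}{4} + C$.

At $a = \frac{7}{3}$ the integrand is identically $0$, so $I(\frac{7}{3}) = 0$. The closed form gives $0$, hence $C = 0$.

Setting $a = \frac{5}{2}$:
$$I = \log{\left(\frac{\sqrt{2} \sqrt[4]{21} \cdot 5^{\frac{3}{4}}}{10} \right)}.$$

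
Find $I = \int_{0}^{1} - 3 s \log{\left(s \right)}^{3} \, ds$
$\frac{9}{8}$

Begin with the known integral
$$J(a) = \int_{0}^{1} - 3 s^{a} \, ds = - \frac{3}{a + 1}.$$

Differentiating under the integral sign brings down a factor of $\ln s$:
$$\frac{dJ}{da} = \int_{0}^{1} - 3 s^{a} \log{\left(s \right)} \, ds = \frac{3}{\left(a + 1\right)^{2}}.$$

Repeating $3$ times in total — each differentiation brings down another $\ln s$ — gives
$$\frac{d^{3}J}{da^{3}} = \int_{0}^{1} - 3 s^{a} \log{\left(s \right)}^{3} \, ds = \frac{18}{\left(a + 1\right)^{4}},$$
and the integrand here is exactly the target integrand, so $I = \frac{18}{\left(a + 1\right)^{4}}$.

Setting $a = 1$:
$$I = \frac{9}{8}.$$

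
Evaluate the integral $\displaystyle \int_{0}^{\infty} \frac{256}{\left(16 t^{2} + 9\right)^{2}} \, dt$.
$\frac{16 \pi}{27}$

Start from the standard arctangent integral
$$J(a) = \int_{0}^{\infty} \frac{1}{a^{2} + t^{2}} \, dt = \frac{\pi}{2 a}.$$

Differentiating under the integral sign with respect to $a$,
$$\frac{dJ}{da} = \int_{0}^{\infty} - \frac{2 a}{\left(a^{2} + t^{2}\right)^{2}} \, dt = - \frac{\pi}{2 a^{2}},$$
so $\int_{0}^{\infty} \frac{1}{\left(a^{2} + t^{2}\right)^{2}} \, dt = \frac{\pi}{4 a^{3}}$.

Setting $a = \frac{3}{4}$:
$$I = \frac{16 \pi}{27}.$$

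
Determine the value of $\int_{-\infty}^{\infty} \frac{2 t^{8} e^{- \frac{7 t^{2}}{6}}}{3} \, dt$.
$\frac{810 \sqrt{42} \sqrt{\pi}}{2401}$

Start from the elementary integral
$$J(a) = \int_{-\infty}^{\infty} \frac{2 e^{- a t^{2}}}{3} \, dt = \frac{2 \sqrt{\pi}}{3 \sqrt{a}}.$$

Differentiating under the integral sign brings down a factor of $(-t^2)$:
$$\frac{dJ}{da} = \int_{-\infty}^{\infty} - \frac{2 t^{2} e^{- a t^{2}}}{3} \, dt = - \frac{\sqrt{\pi}}{3 a^{\frac{3}{2}}}.$$

Repeating $4$ times in total — each differentiation brings down another $(-t^2)$ — gives
$$\frac{d^{4}J}{da^{4}} = \int_{-\infty}^{\infty} \frac{2 t^{8} e^{- a t^{2}}}{3} \, dt = \frac{35 \sqrt{\pi}}{8 a^{\frac{9}{2}}},$$
and the integrand here is exactly the target integrand, so $I = \frac{35 \sqrt{\pi}}{8 a^{\frac{9}{2}}}$.

Setting $a = \frac{7}{6}$:
$$I = \frac{810 \sqrt{42} \sqrt{\pi}}{2401}.$$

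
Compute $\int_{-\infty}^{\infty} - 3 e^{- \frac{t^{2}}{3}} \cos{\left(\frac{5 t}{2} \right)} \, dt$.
$- \frac{3 \sqrt{3} \sqrt{\pi}}{e^{\frac{75}{16}}}$

Let $b$ denote the cosine frequency and define $I(b) = \int_{-\infty}^{\infty} - 3 e^{- \frac{t^{2}}{3}} \cos{\left(b t \right)} \, dt$.

Differentiating under the integral sign,
$$I'(b) = \int_{-\infty}^{\infty} 3 t e^{- \frac{t^{2}}{3}} \sin{\left(b t \right)} \, dt.$$

Integrate $\int_{-\infty}^{\infty} t \sin(b t)\, e^{- \frac{t^{2}}{3}}\, dt$ by parts with $u = \sin(b t)$ and $dv = t\, e^{- \frac{t^{2}}{3}}\, dt$, giving $v = - \frac{3 e^{- \frac{t^{2}}{3}}}{2}$. The boundary term vanishes and
$$\int_{-\infty}^{\infty} t \sin(b t)\, e^{- \frac{t^{2}}{3}}\, dt = \frac{3 b}{2} \int_{-\infty}^{\infty} \cos(b t)\, e^{- \frac{t^{2}}{3}}\, dt,$$
so $I'(b) = - \frac{3 b}{2}\, I(b)$.

This is a separable first-order ODE; solving with the initial condition $I(0) = \int_{-\infty}^{\infty} - 3 e^{- \frac{t^{2}}{3}}\,dt = - 3 \sqrt{3} \sqrt{\pi}$ gives
$$I(b) = - 3 \sqrt{3} \sqrt{\pi} e^{- \frac{3 b^{2}}{4}}.$$

Setting $b = \frac{5}{2}$:
$$I = - \frac{3 \sqrt{3} \sqrt{\pi}}{e^{\frac{75}{16}}}.$$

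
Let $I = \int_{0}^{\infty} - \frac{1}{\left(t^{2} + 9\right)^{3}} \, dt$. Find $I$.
$- \frac{\pi}{1296}$

Recall the elementary integral
$$J(a) = \int_{0}^{\infty} - \frac{1}{a^{2} + t^{2}} \, dt = - \frac{\pi}{2 a}.$$

Differentiating under the integral sign with respect to $a$,
$$\frac{dJ}{da} = \int_{0}^{\infty} \frac{2 a}{\left(a^{2} + t^{2}\right)^{2}} \, dt = \frac{\pi}{2 a^{2}},$$
so $\int_{0}^{\infty} - \frac{1}{\left(a^{2} + t^{2}\right)^{2}} \, dt = - \frac{\pi}{4 a^{3}}$.

Repeating — each differentiation of $1/(t^2+a^2)^j$ produces $-2ja/(t^2+a^2)^{j+1}$ — and dividing through by $-2ja$ at each step yields, after $2$ differentiations in total,
$$\int_{0}^{\infty} - \frac{1}{\left(a^{2} + t^{2}\right)^{3}} \, dt = - \frac{3 \pi}{16 a^{5}}.$$

Setting $a = 3$:
$$I = - \frac{\pi}{1296}.$$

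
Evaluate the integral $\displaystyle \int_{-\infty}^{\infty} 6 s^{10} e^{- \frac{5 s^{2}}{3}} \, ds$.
$\frac{137781 \sqrt{15} \sqrt{\pi}}{50000}$

Begin with the known integral
$$J(a) = \int_{-\infty}^{\infty} 6 e^{- a s^{2}} \, ds = \frac{6 \sqrt{\pi}}{\sqrt{a}}.$$

Differentiating under the integral sign brings down a factor of $(-s^2)$:
$$\frac{dJ}{da} = \int_{-\infty}^{\infty} - 6 s^{2} e^{- a s^{2}} \, ds = - \frac{3 \sqrt{\pi}}{a^{\frac{3}{2}}}.$$

Repeating $5$ times in total — each differentiation brings down another $(-s^2)$ — gives
$$\frac{d^{5}J}{da^{5}} = \int_{-\infty}^{\infty} - 6 s^{10} e^{- a s^{2}} \, ds = - \frac{2835 \sqrt{\pi}}{16 a^{\frac{11}{2}}},$$
and the integrand here is $(-1)^{5}$ times the target integrand, so $I = (-1)^{5}\,\frac{d^{5}J}{da^{5}} = \frac{2835 \sqrt{\pi}}{16 a^{\frac{11}{2}}}$.

Setting $a = \frac{5}{3}$:
$$I = \frac{137781 \sqrt{15} \sqrt{\pi}}{50000}.$$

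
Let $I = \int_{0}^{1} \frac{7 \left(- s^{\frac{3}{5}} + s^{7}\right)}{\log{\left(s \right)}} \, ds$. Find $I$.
$\log{\left(78125 \right)}$

Consider the one-parameter family: let $I(a) = \int_{0}^{1} \frac{7 \left(s^{7} - s^{a}\right)}{\log{\left(s \right)}} \, ds$.

Since $\dfrac{\partial}{\partial a}\,s^{a} = s^{a} \ln s$, the $\ln s$ in the denominator cancels and
$$\frac{dI}{da} = \int_{0}^{1} -7 s^{a} \, ds = -7 \left[\frac{s^{a+1}}{a+1}\right]_0^1 = - \frac{7}{a + 1}.$$

Integrating with respect to $a$ gives $I(a) = - \log{\left(\frac{\left(a + 1\right)^{7}}{2097152} \right)} + C$.

At $a = 7$ the integrand is identically $0$, so $I(7) = 0$. The closed form gives $0$, hence $C = 0$.

Setting $a = \frac{3}{5}$:
$$I = \log{\left(78125 \right)}.$$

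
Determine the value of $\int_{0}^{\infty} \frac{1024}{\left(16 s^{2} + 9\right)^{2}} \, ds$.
$\frac{64 \pi}{27}$

Start from the standard arctangent integral
$$J(a) = \int_{0}^{\infty} \frac{4}{a^{2} + s^{2}} \, ds = \frac{2 \pi}{a}.$$

Differentiating under the integral sign with respect to $a$,
$$\frac{dJ}{da} = \int_{0}^{\infty} - \frac{8 a}{\left(a^{2} + s^{2}\right)^{2}} \, ds = - \frac{2 \pi}{a^{2}},$$
so $\int_{0}^{\infty} \frac{4}{\left(a^{2} + s^{2}\right)^{2}} \, ds = \frac{\pi}{a^{3}}$.

Setting $a = \frac{3}{4}$:
$$I = \frac{64 \pi}{27}.$$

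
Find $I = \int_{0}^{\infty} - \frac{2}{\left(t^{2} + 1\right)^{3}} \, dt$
$- \frac{3 \pi}{8}$

Begin with the known result
$$J(a) = \int_{0}^{\infty} - \frac{2}{a^{2} + t^{2}} \, dt = - \frac{\pi}{a}.$$

Differentiating under the integral sign with respect to $a$,
$$\frac{dJ}{da} = \int_{0}^{\infty} \frac{4 a}{\left(a^{2} + t^{2}\right)^{2}} \, dt = \frac{\pi}{a^{2}},$$
so $\int_{0}^{\infty} - \frac{2}{\left(a^{2} + t^{2}\right)^{2}} \, dt = - \frac{\pi}{2 a^{3}}$.

Repeating — each differentiation of $1/(t^2+a^2)^j$ produces $-2ja/(t^2+a^2)^{j+1}$ — and dividing through by $-2ja$ at each step yields, after $2$ differentiations in total,
$$\int_{0}^{\infty} - \frac{2}{\left(a^{2} + t^{2}\right)^{3}} \, dt = - \frac{3 \pi}{8 a^{5}}.$$

Setting $a = 1$:
$$I = - \frac{3 \pi}{8}.$$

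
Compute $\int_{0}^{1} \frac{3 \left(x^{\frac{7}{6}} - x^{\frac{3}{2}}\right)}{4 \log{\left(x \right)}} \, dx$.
$- \frac{3 \log{\left(15 \right)}}{4} + \frac{3 \log{\left(13 \right)}}{4}$

Introduce a parameter $a$ in the exponent: let $I(a) = \int_{0}^{1} \frac{3 \left(- x^{\frac{3}{2}} + x^{a}\right)}{4 \log{\left(x \right)}} \, dx$.

Since $\dfrac{\partial}{\partial a}\,x^{a} = x^{a} \ln x$, the $\ln x$ in the denominator cancels and
$$\frac{dI}{da} = \int_{0}^{1} \frac{3}{4} x^{a} \, dx = \frac{3}{4} \left[\frac{x^{a+1}}{a+1}\right]_0^1 = \frac{3}{4 \left(a + 1\right)}.$$

Integrating with respect to $a$ gives $I(a) = \log{\left(\frac{2^{\frac{3}{4}} \sqrt[4]{5} \left(a + 1\right)^{\frac{3}{4}}}{5} \right)} + C$.

At $a = \frac{3}{2}$ the integrand is identically $0$, so $I(\frac{3}{2}) = 0$. The closed form gives $0$, hence $C = 0$.

Setting $a = \frac{7}{6}$:
$$I = - \frac{3 \log{\left(15 \right)}}{4} + \frac{3 \log{\left(13 \right)}}{4}.$$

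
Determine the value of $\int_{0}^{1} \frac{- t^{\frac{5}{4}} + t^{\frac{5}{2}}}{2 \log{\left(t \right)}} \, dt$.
$\log{\left(\frac{\sqrt{14}}{3} \right)}$

Consider the one-parameter family: let $I(a) = \int_{0}^{1} \frac{t^{\frac{5}{2}} - t^{a}}{2 \log{\left(t \right)}} \, dt$.

Since $\dfrac{\partial}{\partial a}\,t^{a} = t^{a} \ln t$, the $\ln t$ in the denominator cancels and
$$\frac{dI}{da} = \int_{0}^{1} - \frac{1}{2} t^{a} \, dt = - \frac{1}{2} \left[\frac{t^{a+1}}{a+1}\right]_0^1 = - \frac{1}{2 a + 2}.$$

Integrating with respect to $a$ gives $I(a) = - \frac{\log{\left(a + 1 \right)}}{2} - \frac{\log{\left(2 \right)}}{2} + \frac{\log{\left(7 \right)}}{2} + C$.

At $a = \frac{5}{2}$ the integrand is identically $0$, so $I(\frac{5}{2}) = 0$. The closed form gives $0$, hence $C = 0$.

Setting $a = \frac{5}{4}$:
$$I = \log{\left(\frac{\sqrt{14}}{3} \right)}.$$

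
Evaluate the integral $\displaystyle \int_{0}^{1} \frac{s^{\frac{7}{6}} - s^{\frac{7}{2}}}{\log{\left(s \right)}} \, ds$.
$\log{\left(\frac{13}{27} \right)}$

Consider the one-parameter family: let $I(a) = \int_{0}^{1} \frac{- s^{\frac{7}{2}} + s^{a}}{\log{\left(s \right)}} \, ds$.

Since $\dfrac{\partial}{\partial a}\,s^{a} = s^{a} \ln s$, the $\ln s$ in the denominator cancels and
$$\frac{dI}{da} = \int_{0}^{1} s^{a} \, ds = \left[\frac{s^{a+1}}{a+1}\right]_0^1 = \frac{1}{a + 1}.$$

Integrating with respect to $a$ gives $I(a) = \log{\left(\frac{2 a}{9} + \frac{2}{9} \right)} + C$.

At $a = \frac{7}{2}$ the integrand is identically $0$, so $I(\frac{7}{2}) = 0$. The closed form gives $0$, hence $C = 0$.

Setting $a = \frac{7}{6}$:
$$I = \log{\left(\frac{13}{27} \right)}.$$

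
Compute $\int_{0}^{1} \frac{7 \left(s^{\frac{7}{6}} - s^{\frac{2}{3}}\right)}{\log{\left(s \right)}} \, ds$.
$- \log{\left(\frac{10000000}{62748517} \right)}$

Consider the one-parameter family: let $I(a) = \int_{0}^{1} \frac{7 \left(s^{\frac{7}{6}} - s^{a}\right)}{\log{\left(s \right)}} \, ds$.

Since $\dfrac{\partial}{\partial a}\,s^{a} = s^{a} \ln s$, the $\ln s$ in the denominator cancels and
$$\frac{dI}{da} = \int_{0}^{1} -7 s^{a} \, ds = -7 \left[\frac{s^{a+1}}{a+1}\right]_0^1 = - \frac{7}{a + 1}.$$

Integrating with respect to $a$ gives $I(a) = - \log{\left(\frac{279936 \left(a + 1\right)^{7}}{62748517} \right)} + C$.

At $a = \frac{7}{6}$ the integrand is identically $0$, so $I(\frac{7}{6}) = 0$. The closed form gives $0$, hence $C = 0$.

Setting $a = \frac{2}{3}$:
$$I = - \log{\left(\frac{10000000}{62748517} \right)}.$$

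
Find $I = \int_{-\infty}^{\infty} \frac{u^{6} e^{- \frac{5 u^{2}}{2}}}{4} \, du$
$\frac{3 \sqrt{10} \sqrt{\pi}}{500}$

Start from the elementary integral
$$J(a) = \int_{-\infty}^{\infty} \frac{e^{- a u^{2}}}{4} \, du = \frac{\sqrt{\pi}}{4 \sqrt{a}}.$$

Differentiating under the integral sign brings down a factor of $(-u^2)$:
$$\frac{dJ}{da} = \int_{-\infty}^{\infty} - \frac{u^{2} e^{- a u^{2}}}{4} \, du = - \frac{\sqrt{\pi}}{8 a^{\frac{3}{2}}}.$$

Repeating $3$ times in total — each differentiation brings down another $(-u^2)$ — gives
$$\frac{d^{3}J}{da^{3}} = \int_{-\infty}^{\infty} - \frac{u^{6} e^{- a u^{2}}}{4} \, du = - \frac{15 \sqrt{\pi}}{32 a^{\frac{7}{2}}},$$
and the integrand here is $(-1)^{3}$ times the target integrand, so $I = (-1)^{3}\,\frac{d^{3}J}{da^{3}} = \frac{15 \sqrt{\pi}}{32 a^{\frac{7}{2}}}$.

Setting $a = \frac{5}{2}$:
$$I = \frac{3 \sqrt{10} \sqrt{\pi}}{500}.$$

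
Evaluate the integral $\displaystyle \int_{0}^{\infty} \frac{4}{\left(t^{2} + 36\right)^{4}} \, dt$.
$\frac{5 \pi}{2239488}$

Begin with the known result
$$J(a) = \int_{0}^{\infty} \frac{4}{a^{2} + t^{2}} \, dt = \frac{2 \pi}{a}.$$

Differentiating under the integral sign with respect to $a$,
$$\frac{dJ}{da} = \int_{0}^{\infty} - \frac{8 a}{\left(a^{2} + t^{2}\right)^{2}} \, dt = - \frac{2 \pi}{a^{2}},$$
so $\int_{0}^{\infty} \frac{4}{\left(a^{2} + t^{2}\right)^{2}} \, dt = \frac{\pi}{a^{3}}$.

Repeating — each differentiation of $1/(t^2+a^2)^j$ produces $-2ja/(t^2+a^2)^{j+1}$ — and dividing through by $-2ja$ at each step yields, after $3$ differentiations in total,
$$\int_{0}^{\infty} \frac{4}{\left(a^{2} + t^{2}\right)^{4}} \, dt = \frac{5 \pi}{8 a^{7}}.$$

Setting $a = 6$:
$$I = \frac{5 \pi}{2239488}.$$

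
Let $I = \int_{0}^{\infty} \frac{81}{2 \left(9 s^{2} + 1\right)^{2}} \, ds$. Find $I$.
$\frac{27 \pi}{8}$

Begin with the known result
$$J(a) = \int_{0}^{\infty} \frac{1}{2 \left(a^{2} + s^{2}\right)} \, ds = \frac{\pi}{4 a}.$$

Differentiating under the integral sign with respect to $a$,
$$\frac{dJ}{da} = \int_{0}^{\infty} - \frac{a}{\left(a^{2} + s^{2}\right)^{2}} \, ds = - \frac{\pi}{4 a^{2}},$$
so $\int_{0}^{\infty} \frac{1}{2 \left(a^{2} + s^{2}\right)^{2}} \, ds = \frac{\pi}{8 a^{3}}$.

Setting $a = \frac{1}{3}$:
$$I = \frac{27 \pi}{8}.$$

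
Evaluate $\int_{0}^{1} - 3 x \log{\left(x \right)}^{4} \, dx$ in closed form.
$- \frac{9}{4}$

Consider the simpler parametrised integral
$$J(a) = \int_{0}^{1} - 3 x^{a} \, dx = - \frac{3}{a + 1}.$$

Differentiating under the integral sign brings down a factor of $\ln x$:
$$\frac{dJ}{da} = \int_{0}^{1} - 3 x^{a} \log{\left(x \right)} \, dx = \frac{3}{\left(a + 1\right)^{2}}.$$

Repeating $4$ times in total — each differentiation brings down another $\ln x$ — gives
$$\frac{d^{4}J}{da^{4}} = \int_{0}^{1} - 3 x^{a} \log{\left(x \right)}^{4} \, dx = - \frac{72}{\left(a + 1\right)^{5}},$$
and the integrand here is exactly the target integrand, so $I = - \frac{72}{\left(a + 1\right)^{5}}$.

Setting $a = 1$:
$$I = - \frac{9}{4}.$$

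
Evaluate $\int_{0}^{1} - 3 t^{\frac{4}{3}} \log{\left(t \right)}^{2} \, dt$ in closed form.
$- \frac{162}{343}$

Begin with the known integral
$$J(a) = \int_{0}^{1} - 3 t^{a} \, dt = - \frac{3}{a + 1}.$$

Differentiating under the integral sign brings down a factor of $\ln t$:
$$\frac{dJ}{da} = \int_{0}^{1} - 3 t^{a} \log{\left(t \right)} \, dt = \frac{3}{\left(a + 1\right)^{2}}.$$

Repeating twice in total — each differentiation brings down another $\ln t$ — gives
$$\frac{d^{2}J}{da^{2}} = \int_{0}^{1} - 3 t^{a} \log{\left(t \right)}^{2} \, dt = - \frac{6}{\left(a + 1\right)^{3}},$$
and the integrand here is exactly the target integrand, so $I = - \frac{6}{\left(a + 1\right)^{3}}$.

Setting $a = \frac{4}{3}$:
$$I = - \frac{162}{343}.$$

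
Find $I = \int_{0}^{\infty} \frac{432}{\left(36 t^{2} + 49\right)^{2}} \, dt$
$\frac{18 \pi}{343}$

Start from the standard arctangent integral
$$J(a) = \int_{0}^{\infty} \frac{1}{3 \left(a^{2} + t^{2}\right)} \, dt = \frac{\pi}{6 a}.$$

Differentiating under the integral sign with respect to $a$,
$$\frac{dJ}{da} = \int_{0}^{\infty} - \frac{2 a}{3 \left(a^{2} + t^{2}\right)^{2}} \, dt = - \frac{\pi}{6 a^{2}},$$
so $\int_{0}^{\infty} \frac{1}{3 \left(a^{2} + t^{2}\right)^{2}} \, dt = \frac{\pi}{12 a^{3}}$.

Setting $a = \frac{7}{6}$:
$$I = \frac{18 \pi}{343}.$$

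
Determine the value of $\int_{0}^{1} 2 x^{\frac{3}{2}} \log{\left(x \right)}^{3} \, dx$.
$- \frac{192}{625}$

Begin with the known integral
$$J(a) = \int_{0}^{1} 2 x^{a} \, dx = \frac{2}{a + 1}.$$

Differentiating under the integral sign brings down a factor of $\ln x$:
$$\frac{dJ}{da} = \int_{0}^{1} 2 x^{a} \log{\left(x \right)} \, dx = - \frac{2}{\left(a + 1\right)^{2}}.$$

Repeating $3$ times in total — each differentiation brings down another $\ln x$ — gives
$$\frac{d^{3}J}{da^{3}} = \int_{0}^{1} 2 x^{a} \log{\left(x \right)}^{3} \, dx = - \frac{12}{\left(a + 1\right)^{4}},$$
and the integrand here is exactly the target integrand, so $I = - \frac{12}{\left(a + 1\right)^{4}}$.

Setting $a = \frac{3}{2}$:
$$I = - \frac{192}{625}.$$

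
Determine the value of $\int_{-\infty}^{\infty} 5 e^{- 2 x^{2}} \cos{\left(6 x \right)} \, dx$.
$\frac{5 \sqrt{2} \sqrt{\pi}}{2 e^{\frac{9}{2}}}$

Treat the cosine frequency as a parameter and define $I(b) = \int_{-\infty}^{\infty} 5 e^{- 2 x^{2}} \cos{\left(b x \right)} \, dx$.

Differentiating under the integral sign,
$$I'(b) = \int_{-\infty}^{\infty} - 5 x e^{- 2 x^{2}} \sin{\left(b x \right)} \, dx.$$

Integrate $\int_{-\infty}^{\infty} x \sin(b x)\, e^{- 2 x^{2}}\, dx$ by parts with $u = \sin(b x)$ and $dv = x\, e^{- 2 x^{2}}\, dx$, giving $v = - \frac{e^{- 2 x^{2}}}{4}$. The boundary term vanishes and
$$\int_{-\infty}^{\infty} x \sin(b x)\, e^{- 2 x^{2}}\, dx = \frac{b}{4} \int_{-\infty}^{\infty} \cos(b x)\, e^{- 2 x^{2}}\, dx,$$
so $I'(b) = - \frac{b}{4}\, I(b)$.

This is a separable first-order ODE; solving with the initial condition $I(0) = \int_{-\infty}^{\infty} 5 e^{- 2 x^{2}}\,dx = \frac{5 \sqrt{2} \sqrt{\pi}}{2}$ gives
$$I(b) = \frac{5 \sqrt{2} \sqrt{\pi} e^{- \frac{b^{2}}{8}}}{2}.$$

Setting $b = 6$:
$$I = \frac{5 \sqrt{2} \sqrt{\pi}}{2 e^{\frac{9}{2}}}.$$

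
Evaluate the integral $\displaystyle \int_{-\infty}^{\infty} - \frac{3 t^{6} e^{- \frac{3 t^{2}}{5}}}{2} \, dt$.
$- \frac{625 \sqrt{15} \sqrt{\pi}}{144}$

Consider the simpler parametrised integral
$$J(a) = \int_{-\infty}^{\infty} - \frac{3 e^{- a t^{2}}}{2} \, dt = - \frac{3 \sqrt{\pi}}{2 \sqrt{a}}.$$

Differentiating under the integral sign brings down a factor of $(-t^2)$:
$$\frac{dJ}{da} = \int_{-\infty}^{\infty} \frac{3 t^{2} e^{- a t^{2}}}{2} \, dt = \frac{3 \sqrt{\pi}}{4 a^{\frac{3}{2}}}.$$

Repeating $3$ times in total — each differentiation brings down another $(-t^2)$ — gives
$$\frac{d^{3}J}{da^{3}} = \int_{-\infty}^{\infty} \frac{3 t^{6} e^{- a t^{2}}}{2} \, dt = \frac{45 \sqrt{\pi}}{16 a^{\frac{7}{2}}},$$
and the integrand here is $(-1)^{3}$ times the target integrand, so $I = (-1)^{3}\,\frac{d^{3}J}{da^{3}} = - \frac{45 \sqrt{\pi}}{16 a^{\frac{7}{2}}}$.

Setting $a = \frac{3}{5}$:
$$I = - \frac{625 \sqrt{15} \sqrt{\pi}}{144}.$$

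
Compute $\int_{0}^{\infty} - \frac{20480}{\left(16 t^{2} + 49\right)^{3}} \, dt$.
$- \frac{960 \pi}{16807}$

Begin with the known result
$$J(a) = \int_{0}^{\infty} - \frac{5}{a^{2} + t^{2}} \, dt = - \frac{5 \pi}{2 a}.$$

Differentiating under the integral sign with respect to $a$,
$$\frac{dJ}{da} = \int_{0}^{\infty} \frac{10 a}{\left(a^{2} + t^{2}\right)^{2}} \, dt = \frac{5 \pi}{2 a^{2}},$$
so $\int_{0}^{\infty} - \frac{5}{\left(a^{2} + t^{2}\right)^{2}} \, dt = - \frac{5 \pi}{4 a^{3}}$.

Repeating — each differentiation of $1/(t^2+a^2)^j$ produces $-2ja/(t^2+a^2)^{j+1}$ — and dividing through by $-2ja$ at each step yields, after $2$ differentiations in total,
$$\int_{0}^{\infty} - \frac{5}{\left(a^{2} + t^{2}\right)^{3}} \, dt = - \frac{15 \pi}{16 a^{5}}.$$

Setting $a = \frac{7}{4}$:
$$I = - \frac{960 \pi}{16807}.$$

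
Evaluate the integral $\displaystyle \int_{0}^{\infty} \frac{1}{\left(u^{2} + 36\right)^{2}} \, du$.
$\frac{\pi}{864}$

Recall the elementary integral
$$J(a) = \int_{0}^{\infty} \frac{1}{a^{2} + u^{2}} \, du = \frac{\pi}{2 a}.$$

Differentiating under the integral sign with respect to $a$,
$$\frac{dJ}{da} = \int_{0}^{\infty} - \frac{2 a}{\left(a^{2} + u^{2}\right)^{2}} \, du = - \frac{\pi}{2 a^{2}},$$
so $\int_{0}^{\infty} \frac{1}{\left(a^{2} + u^{2}\right)^{2}} \, du = \frac{\pi}{4 a^{3}}$.

Setting $a = 6$:
$$I = \frac{\pi}{864}.$$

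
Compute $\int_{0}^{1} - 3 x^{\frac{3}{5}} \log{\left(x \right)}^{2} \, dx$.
$- \frac{375}{256}$

Consider the simpler parametrised integral
$$J(a) = \int_{0}^{1} - 3 x^{a} \, dx = - \frac{3}{a + 1}.$$

Differentiating under the integral sign brings down a factor of $\ln x$:
$$\frac{dJ}{da} = \int_{0}^{1} - 3 x^{a} \log{\left(x \right)} \, dx = \frac{3}{\left(a + 1\right)^{2}}.$$

Repeating twice in total — each differentiation brings down another $\ln x$ — gives
$$\frac{d^{2}J}{da^{2}} = \int_{0}^{1} - 3 x^{a} \log{\left(x \right)}^{2} \, dx = - \frac{6}{\left(a + 1\right)^{3}},$$
and the integrand here is exactly the target integrand, so $I = - \frac{6}{\left(a + 1\right)^{3}}$.

Setting $a = \frac{3}{5}$:
$$I = - \frac{375}{256}.$$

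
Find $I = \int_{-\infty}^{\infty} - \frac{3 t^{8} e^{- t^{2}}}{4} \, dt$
$- \frac{315 \sqrt{\pi}}{64}$

Begin with the known integral
$$J(a) = \int_{-\infty}^{\infty} - \frac{3 e^{- a t^{2}}}{4} \, dt = - \frac{3 \sqrt{\pi}}{4 \sqrt{a}}.$$

Differentiating under the integral sign brings down a factor of $(-t^2)$:
$$\frac{dJ}{da} = \int_{-\infty}^{\infty} \frac{3 t^{2} e^{- a t^{2}}}{4} \, dt = \frac{3 \sqrt{\pi}}{8 a^{\frac{3}{2}}}.$$

Repeating $4$ times in total — each differentiation brings down another $(-t^2)$ — gives
$$\frac{d^{4}J}{da^{4}} = \int_{-\infty}^{\infty} - \frac{3 t^{8} e^{- a t^{2}}}{4} \, dt = - \frac{315 \sqrt{\pi}}{64 a^{\frac{9}{2}}},$$
and the integrand here is exactly the target integrand, so $I = - \frac{315 \sqrt{\pi}}{64 a^{\frac{9}{2}}}$.

Setting $a = 1$:
$$I = - \frac{315 \sqrt{\pi}}{64}.$$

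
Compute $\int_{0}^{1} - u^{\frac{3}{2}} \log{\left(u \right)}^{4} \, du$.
$- \frac{768}{3125}$

Start from the elementary integral
$$J(a) = \int_{0}^{1} - u^{a} \, du = - \frac{1}{a + 1}.$$

Differentiating under the integral sign brings down a factor of $\ln u$:
$$\frac{dJ}{da} = \int_{0}^{1} - u^{a} \log{\left(u \right)} \, du = \frac{1}{\left(a + 1\right)^{2}}.$$

Repeating $4$ times in total — each differentiation brings down another $\ln u$ — gives
$$\frac{d^{4}J}{da^{4}} = \int_{0}^{1} - u^{a} \log{\left(u \right)}^{4} \, du = - \frac{24}{\left(a + 1\right)^{5}},$$
and the integrand here is exactly the target integrand, so $I = - \frac{24}{\left(a + 1\right)^{5}}$.

Setting $a = \frac{3}{2}$:
$$I = - \frac{768}{3125}.$$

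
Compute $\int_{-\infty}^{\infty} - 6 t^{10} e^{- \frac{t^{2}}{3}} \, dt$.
$- \frac{688905 \sqrt{3} \sqrt{\pi}}{16}$

Consider the simpler parametrised integral
$$J(a) = \int_{-\infty}^{\infty} - 6 e^{- a t^{2}} \, dt = - \frac{6 \sqrt{\pi}}{\sqrt{a}}.$$

Differentiating under the integral sign brings down a factor of $(-t^2)$:
$$\frac{dJ}{da} = \int_{-\infty}^{\infty} 6 t^{2} e^{- a t^{2}} \, dt = \frac{3 \sqrt{\pi}}{a^{\frac{3}{2}}}.$$

Repeating $5$ times in total — each differentiation brings down another $(-t^2)$ — gives
$$\frac{d^{5}J}{da^{5}} = \int_{-\infty}^{\infty} 6 t^{10} e^{- a t^{2}} \, dt = \frac{2835 \sqrt{\pi}}{16 a^{\frac{11}{2}}},$$
and the integrand here is $(-1)^{5}$ times the target integrand, so $I = (-1)^{5}\,\frac{d^{5}J}{da^{5}} = - \frac{2835 \sqrt{\pi}}{16 a^{\frac{11}{2}}}$.

Setting $a = \frac{1}{3}$:
$$I = - \frac{688905 \sqrt{3} \sqrt{\pi}}{16}.$$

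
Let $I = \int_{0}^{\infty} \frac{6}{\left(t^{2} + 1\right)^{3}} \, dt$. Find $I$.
$\frac{9 \pi}{8}$

Recall the elementary integral
$$J(a) = \int_{0}^{\infty} \frac{6}{a^{2} + t^{2}} \, dt = \frac{3 \pi}{a}.$$

Differentiating under the integral sign with respect to $a$,
$$\frac{dJ}{da} = \int_{0}^{\infty} - \frac{12 a}{\left(a^{2} + t^{2}\right)^{2}} \, dt = - \frac{3 \pi}{a^{2}},$$
so $\int_{0}^{\infty} \frac{6}{\left(a^{2} + t^{2}\right)^{2}} \, dt = \frac{3 \pi}{2 a^{3}}$.

Repeating — each differentiation of $1/(t^2+a^2)^j$ produces $-2ja/(t^2+a^2)^{j+1}$ — and dividing through by $-2ja$ at each step yields, after $2$ differentiations in total,
$$\int_{0}^{\infty} \frac{6}{\left(a^{2} + t^{2}\right)^{3}} \, dt = \frac{9 \pi}{8 a^{5}}.$$

Setting $a = 1$:
$$I = \frac{9 \pi}{8}.$$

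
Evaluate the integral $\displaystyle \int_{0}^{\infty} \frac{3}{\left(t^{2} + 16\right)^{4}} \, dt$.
$\frac{15 \pi}{524288}$

Recall the elementary integral
$$J(a) = \int_{0}^{\infty} \frac{3}{a^{2} + t^{2}} \, dt = \frac{3 \pi}{2 a}.$$

Differentiating under the integral sign with respect to $a$,
$$\frac{dJ}{da} = \int_{0}^{\infty} - \frac{6 a}{\left(a^{2} + t^{2}\right)^{2}} \, dt = - \frac{3 \pi}{2 a^{2}},$$
so $\int_{0}^{\infty} \frac{3}{\left(a^{2} + t^{2}\right)^{2}} \, dt = \frac{3 \pi}{4 a^{3}}$.

Repeating — each differentiation of $1/(t^2+a^2)^j$ produces $-2ja/(t^2+a^2)^{j+1}$ — and dividing through by $-2ja$ at each step yields, after $3$ differentiations in total,
$$\int_{0}^{\infty} \frac{3}{\left(a^{2} + t^{2}\right)^{4}} \, dt = \frac{15 \pi}{32 a^{7}}.$$

Setting $a = 4$:
$$I = \frac{15 \pi}{524288}.$$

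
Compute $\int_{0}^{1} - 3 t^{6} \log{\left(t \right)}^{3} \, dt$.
$\frac{18}{2401}$

Start from the elementary integral
$$J(a) = \int_{0}^{1} - 3 t^{a} \, dt = - \frac{3}{a + 1}.$$

Differentiating under the integral sign brings down a factor of $\ln t$:
$$\frac{dJ}{da} = \int_{0}^{1} - 3 t^{a} \log{\left(t \right)} \, dt = \frac{3}{\left(a + 1\right)^{2}}.$$

Repeating $3$ times in total — each differentiation brings down another $\ln t$ — gives
$$\frac{d^{3}J}{da^{3}} = \int_{0}^{1} - 3 t^{a} \log{\left(t \right)}^{3} \, dt = \frac{18}{\left(a + 1\right)^{4}},$$
and the integrand here is exactly the target integrand, so $I = \frac{18}{\left(a + 1\right)^{4}}$.

Setting $a = 6$:
$$I = \frac{18}{2401}.$$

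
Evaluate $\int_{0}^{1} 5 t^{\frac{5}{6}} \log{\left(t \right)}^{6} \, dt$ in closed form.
$\frac{1007769600}{19487171}$

Begin with the known integral
$$J(a) = \int_{0}^{1} 5 t^{a} \, dt = \frac{5}{a + 1}.$$

Differentiating under the integral sign brings down a factor of $\ln t$:
$$\frac{dJ}{da} = \int_{0}^{1} 5 t^{a} \log{\left(t \right)} \, dt = - \frac{5}{\left(a + 1\right)^{2}}.$$

Repeating $6$ times in total — each differentiation brings down another $\ln t$ — gives
$$\frac{d^{6}J}{da^{6}} = \int_{0}^{1} 5 t^{a} \log{\left(t \right)}^{6} \, dt = \frac{3600}{\left(a + 1\right)^{7}},$$
and the integrand here is exactly the target integrand, so $I = \frac{3600}{\left(a + 1\right)^{7}}$.

Setting $a = \frac{5}{6}$:
$$I = \frac{1007769600}{19487171}.$$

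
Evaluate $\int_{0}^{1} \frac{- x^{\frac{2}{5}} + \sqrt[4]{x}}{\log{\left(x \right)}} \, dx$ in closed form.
$\log{\left(\frac{25}{28} \right)}$

Replace the exponent $\frac{1}{4}$ by a parameter $a$: let $I(a) = \int_{0}^{1} \frac{- x^{\frac{2}{5}} + x^{a}}{\log{\left(x \right)}} \, dx$.

Since $\dfrac{\partial}{\partial a}\,x^{a} = x^{a} \ln x$, the $\ln x$ in the denominator cancels and
$$\frac{dI}{da} = \int_{0}^{1} x^{a} \, dx = \left[\frac{x^{a+1}}{a+1}\right]_0^1 = \frac{1}{a + 1}.$$

Integrating with respect to $a$ gives $I(a) = \log{\left(\frac{5 a}{7} + \frac{5}{7} \right)} + C$.

At $a = \frac{2}{5}$ the integrand is identically $0$, so $I(\frac{2}{5}) = 0$. The closed form gives $0$, hence $C = 0$.

Setting $a = \frac{1}{4}$:
$$I = \log{\left(\frac{25}{28} \right)}.$$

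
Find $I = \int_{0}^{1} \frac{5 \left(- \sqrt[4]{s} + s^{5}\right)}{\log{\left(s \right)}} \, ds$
$\log{\left(\frac{7962624}{3125} \right)}$

Introduce a parameter $a$ in the exponent: let $I(a) = \int_{0}^{1} \frac{5 \left(- \sqrt[4]{s} + s^{a}\right)}{\log{\left(s \right)}} \, ds$.

Since $\dfrac{\partial}{\partial a}\,s^{a} = s^{a} \ln s$, the $\ln s$ in the denominator cancels and
$$\frac{dI}{da} = \int_{0}^{1} 5 s^{a} \, ds = 5 \left[\frac{s^{a+1}}{a+1}\right]_0^1 = \frac{5}{a + 1}.$$

Integrating with respect to $a$ gives $I(a) = \log{\left(\frac{1024 \left(a + 1\right)^{5}}{3125} \right)} + C$.

At $a = \frac{1}{4}$ the integrand is identically $0$, so $I(\frac{1}{4}) = 0$. The closed form gives $0$, hence $C = 0$.

Setting $a = 5$:
$$I = \log{\left(\frac{7962624}{3125} \right)}.$$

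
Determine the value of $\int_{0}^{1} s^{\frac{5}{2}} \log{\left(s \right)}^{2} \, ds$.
$\frac{16}{343}$

Start from the elementary integral
$$J(a) = \int_{0}^{1} s^{a} \, ds = \frac{1}{a + 1}.$$

Differentiating under the integral sign brings down a factor of $\ln s$:
$$\frac{dJ}{da} = \int_{0}^{1} s^{a} \log{\left(s \right)} \, ds = - \frac{1}{\left(a + 1\right)^{2}}.$$

Repeating twice in total — each differentiation brings down another $\ln s$ — gives
$$\frac{d^{2}J}{da^{2}} = \int_{0}^{1} s^{a} \log{\left(s \right)}^{2} \, ds = \frac{2}{\left(a + 1\right)^{3}},$$
and the integrand here is exactly the target integrand, so $I = \frac{2}{\left(a + 1\right)^{3}}$.

Setting $a = \frac{5}{2}$:
$$I = \frac{16}{343}.$$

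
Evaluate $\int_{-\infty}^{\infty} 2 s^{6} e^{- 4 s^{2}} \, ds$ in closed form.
$\frac{15 \sqrt{\pi}}{512}$

Begin with the known integral
$$J(a) = \int_{-\infty}^{\infty} 2 e^{- a s^{2}} \, ds = \frac{2 \sqrt{\pi}}{\sqrt{a}}.$$

Differentiating under the integral sign brings down a factor of $(-s^2)$:
$$\frac{dJ}{da} = \int_{-\infty}^{\infty} - 2 s^{2} e^{- a s^{2}} \, ds = - \frac{\sqrt{\pi}}{a^{\frac{3}{2}}}.$$

Repeating $3$ times in total — each differentiation brings down another $(-s^2)$ — gives
$$\frac{d^{3}J}{da^{3}} = \int_{-\infty}^{\infty} - 2 s^{6} e^{- a s^{2}} \, ds = - \frac{15 \sqrt{\pi}}{4 a^{\frac{7}{2}}},$$
and the integrand here is $(-1)^{3}$ times the target integrand, so $I = (-1)^{3}\,\frac{d^{3}J}{da^{3}} = \frac{15 \sqrt{\pi}}{4 a^{\frac{7}{2}}}$.

Setting $a = 4$:
$$I = \frac{15 \sqrt{\pi}}{512}.$$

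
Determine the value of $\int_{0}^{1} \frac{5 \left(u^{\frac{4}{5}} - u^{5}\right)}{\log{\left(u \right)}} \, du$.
$- \log{\left(\frac{100000}{243} \right)}$

Replace the exponent $5$ by a parameter $a$: let $I(a) = \int_{0}^{1} \frac{5 \left(u^{\frac{4}{5}} - u^{a}\right)}{\log{\left(u \right)}} \, du$.

Since $\dfrac{\partial}{\partial a}\,u^{a} = u^{a} \ln u$, the $\ln u$ in the denominator cancels and
$$\frac{dI}{da} = \int_{0}^{1} -5 u^{a} \, du = -5 \left[\frac{u^{a+1}}{a+1}\right]_0^1 = - \frac{5}{a + 1}.$$

Integrating with respect to $a$ gives $I(a) = - \log{\left(\frac{3125 \left(a + 1\right)^{5}}{59049} \right)} + C$.

At $a = \frac{4}{5}$ the integrand is identically $0$, so $I(\frac{4}{5}) = 0$. The closed form gives $0$, hence $C = 0$.

Setting $a = 5$:
$$I = - \log{\left(\frac{100000}{243} \right)}.$$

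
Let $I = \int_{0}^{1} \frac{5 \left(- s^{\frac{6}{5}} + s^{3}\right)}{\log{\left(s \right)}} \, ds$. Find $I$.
$\log{\left(\frac{3200000}{161051} \right)}$

Consider the one-parameter family: let $I(a) = \int_{0}^{1} \frac{5 \left(- s^{\frac{6}{5}} + s^{a}\right)}{\log{\left(s \right)}} \, ds$.

Since $\dfrac{\partial}{\partial a}\,s^{a} = s^{a} \ln s$, the $\ln s$ in the denominator cancels and
$$\frac{dI}{da} = \int_{0}^{1} 5 s^{a} \, ds = 5 \left[\frac{s^{a+1}}{a+1}\right]_0^1 = \frac{5}{a + 1}.$$

Integrating with respect to $a$ gives $I(a) = \log{\left(\frac{3125 \left(a + 1\right)^{5}}{161051} \right)} + C$.

At $a = \frac{6}{5}$ the integrand is identically $0$, so $I(\frac{6}{5}) = 0$. The closed form gives $0$, hence $C = 0$.

Setting $a = 3$:
$$I = \log{\left(\frac{3200000}{161051} \right)}.$$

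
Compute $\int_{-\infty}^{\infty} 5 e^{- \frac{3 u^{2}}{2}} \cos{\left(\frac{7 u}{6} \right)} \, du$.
$\frac{5 \sqrt{6} \sqrt{\pi}}{3 e^{\frac{49}{216}}}$

Define $I(b) = \int_{-\infty}^{\infty} 5 e^{- \frac{3 u^{2}}{2}} \cos{\left(b u \right)} \, du$.

Differentiating under the integral sign,
$$I'(b) = \int_{-\infty}^{\infty} - 5 u e^{- \frac{3 u^{2}}{2}} \sin{\left(b u \right)} \, du.$$

Integrate $\int_{-\infty}^{\infty} u \sin(b u)\, e^{- \frac{3 u^{2}}{2}}\, du$ by parts with $w = \sin(b u)$ and $dv = u\, e^{- \frac{3 u^{2}}{2}}\, du$, giving $v = - \frac{e^{- \frac{3 u^{2}}{2}}}{3}$. The boundary term vanishes and
$$\int_{-\infty}^{\infty} u \sin(b u)\, e^{- \frac{3 u^{2}}{2}}\, du = \frac{b}{3} \int_{-\infty}^{\infty} \cos(b u)\, e^{- \frac{3 u^{2}}{2}}\, du,$$
so $I'(b) = - \frac{b}{3}\, I(b)$.

This is a separable first-order ODE; solving with the initial condition $I(0) = \int_{-\infty}^{\infty} 5 e^{- \frac{3 u^{2}}{2}}\,du = \frac{5 \sqrt{6} \sqrt{\pi}}{3}$ gives
$$I(b) = \frac{5 \sqrt{6} \sqrt{\pi} e^{- \frac{b^{2}}{6}}}{3}.$$

Setting $b = \frac{7}{6}$:
$$I = \frac{5 \sqrt{6} \sqrt{\pi}}{3 e^{\frac{49}{216}}}.$$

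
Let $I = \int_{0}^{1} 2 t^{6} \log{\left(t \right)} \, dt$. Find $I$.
$- \frac{2}{49}$

Start from the elementary integral
$$J(a) = \int_{0}^{1} 2 t^{a} \, dt = \frac{2}{a + 1}.$$

Differentiating under the integral sign brings down a factor of $\ln t$:
$$\frac{dJ}{da} = \int_{0}^{1} 2 t^{a} \log{\left(t \right)} \, dt = - \frac{2}{\left(a + 1\right)^{2}}.$$

The integral on the left is $I$, so $I = - \frac{2}{\left(a + 1\right)^{2}}$.

Setting $a = 6$:
$$I = - \frac{2}{49}.$$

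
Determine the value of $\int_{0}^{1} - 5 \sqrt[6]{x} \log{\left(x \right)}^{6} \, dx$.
$- \frac{1007769600}{823543}$

Consider the simpler parametrised integral
$$J(a) = \int_{0}^{1} - 5 x^{a} \, dx = - \frac{5}{a + 1}.$$

Differentiating under the integral sign brings down a factor of $\ln x$:
$$\frac{dJ}{da} = \int_{0}^{1} - 5 x^{a} \log{\left(x \right)} \, dx = \frac{5}{\left(a + 1\right)^{2}}.$$

Repeating $6$ times in total — each differentiation brings down another $\ln x$ — gives
$$\frac{d^{6}J}{da^{6}} = \int_{0}^{1} - 5 x^{a} \log{\left(x \right)}^{6} \, dx = - \frac{3600}{\left(a + 1\right)^{7}},$$
and the integrand here is exactly the target integrand, so $I = - \frac{3600}{\left(a + 1\right)^{7}}$.

Setting $a = \frac{1}{6}$:
$$I = - \frac{1007769600}{823543}.$$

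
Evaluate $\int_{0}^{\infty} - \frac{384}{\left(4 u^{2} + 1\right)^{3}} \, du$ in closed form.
$- 36 \pi$

Start from the standard arctangent integral
$$J(a) = \int_{0}^{\infty} - \frac{6}{a^{2} + u^{2}} \, du = - \frac{3 \pi}{a}.$$

Differentiating under the integral sign with respect to $a$,
$$\frac{dJ}{da} = \int_{0}^{\infty} \frac{12 a}{\left(a^{2} + u^{2}\right)^{2}} \, du = \frac{3 \pi}{a^{2}},$$
so $\int_{0}^{\infty} - \frac{6}{\left(a^{2} + u^{2}\right)^{2}} \, du = - \frac{3 \pi}{2 a^{3}}$.

Repeating — each differentiation of $1/(u^2+a^2)^j$ produces $-2ja/(u^2+a^2)^{j+1}$ — and dividing through by $-2ja$ at each step yields, after $2$ differentiations in total,
$$\int_{0}^{\infty} - \frac{6}{\left(a^{2} + u^{2}\right)^{3}} \, du = - \frac{9 \pi}{8 a^{5}}.$$

Setting $a = \frac{1}{2}$:
$$I = - 36 \pi.$$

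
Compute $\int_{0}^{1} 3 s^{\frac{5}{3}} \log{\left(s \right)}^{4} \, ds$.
$\frac{2187}{4096}$

Begin with the known integral
$$J(a) = \int_{0}^{1} 3 s^{a} \, ds = \frac{3}{a + 1}.$$

Differentiating under the integral sign brings down a factor of $\ln s$:
$$\frac{dJ}{da} = \int_{0}^{1} 3 s^{a} \log{\left(s \right)} \, ds = - \frac{3}{\left(a + 1\right)^{2}}.$$

Repeating $4$ times in total — each differentiation brings down another $\ln s$ — gives
$$\frac{d^{4}J}{da^{4}} = \int_{0}^{1} 3 s^{a} \log{\left(s \right)}^{4} \, ds = \frac{72}{\left(a + 1\right)^{5}},$$
and the integrand here is exactly the target integrand, so $I = \frac{72}{\left(a + 1\right)^{5}}$.

Setting $a = \frac{5}{3}$:
$$I = \frac{2187}{4096}.$$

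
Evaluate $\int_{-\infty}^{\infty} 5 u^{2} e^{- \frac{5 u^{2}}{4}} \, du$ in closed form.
$\frac{4 \sqrt{5} \sqrt{\pi}}{5}$

Start from the elementary integral
$$J(a) = \int_{-\infty}^{\infty} 5 e^{- a u^{2}} \, du = \frac{5 \sqrt{\pi}}{\sqrt{a}}.$$

Differentiating under the integral sign brings down a factor of $(-u^2)$:
$$\frac{dJ}{da} = \int_{-\infty}^{\infty} - 5 u^{2} e^{- a u^{2}} \, du = - \frac{5 \sqrt{\pi}}{2 a^{\frac{3}{2}}}.$$

The integral on the left is $-I$, so $I = \frac{5 \sqrt{\pi}}{2 a^{\frac{3}{2}}}$.

Setting $a = \frac{5}{4}$:
$$I = \frac{4 \sqrt{5} \sqrt{\pi}}{5}.$$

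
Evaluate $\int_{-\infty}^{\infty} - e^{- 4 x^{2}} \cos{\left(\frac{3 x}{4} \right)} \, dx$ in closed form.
$- \frac{\sqrt{\pi}}{2 e^{\frac{9}{256}}}$

Treat the cosine frequency as a parameter and define $I(b) = \int_{-\infty}^{\infty} - e^{- 4 x^{2}} \cos{\left(b x \right)} \, dx$.

Differentiating under the integral sign,
$$I'(b) = \int_{-\infty}^{\infty} x e^{- 4 x^{2}} \sin{\left(b x \right)} \, dx.$$

Integrate $\int_{-\infty}^{\infty} x \sin(b x)\, e^{- 4 x^{2}}\, dx$ by parts with $u = \sin(b x)$ and $dv = x\, e^{- 4 x^{2}}\, dx$, giving $v = - \frac{e^{- 4 x^{2}}}{8}$. The boundary term vanishes and
$$\int_{-\infty}^{\infty} x \sin(b x)\, e^{- 4 x^{2}}\, dx = \frac{b}{8} \int_{-\infty}^{\infty} \cos(b x)\, e^{- 4 x^{2}}\, dx,$$
so $I'(b) = - \frac{b}{8}\, I(b)$.

This is a separable first-order ODE; solving with the initial condition $I(0) = \int_{-\infty}^{\infty} - e^{- 4 x^{2}}\,dx = - \frac{\sqrt{\pi}}{2}$ gives
$$I(b) = - \frac{\sqrt{\pi} e^{- \frac{b^{2}}{16}}}{2}.$$

Setting $b = \frac{3}{4}$:
$$I = - \frac{\sqrt{\pi}}{2 e^{\frac{9}{256}}}.$$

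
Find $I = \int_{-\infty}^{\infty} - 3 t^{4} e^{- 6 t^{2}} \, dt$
$- \frac{\sqrt{6} \sqrt{\pi}}{96}$

Start from the elementary integral
$$J(a) = \int_{-\infty}^{\infty} - 3 e^{- a t^{2}} \, dt = - \frac{3 \sqrt{\pi}}{\sqrt{a}}.$$

Differentiating under the integral sign brings down a factor of $(-t^2)$:
$$\frac{dJ}{da} = \int_{-\infty}^{\infty} 3 t^{2} e^{- a t^{2}} \, dt = \frac{3 \sqrt{\pi}}{2 a^{\frac{3}{2}}}.$$

Repeating twice in total — each differentiation brings down another $(-t^2)$ — gives
$$\frac{d^{2}J}{da^{2}} = \int_{-\infty}^{\infty} - 3 t^{4} e^{- a t^{2}} \, dt = - \frac{9 \sqrt{\pi}}{4 a^{\frac{5}{2}}},$$
and the integrand here is exactly the target integrand, so $I = - \frac{9 \sqrt{\pi}}{4 a^{\frac{5}{2}}}$.

Setting $a = 6$:
$$I = - \frac{\sqrt{6} \sqrt{\pi}}{96}.$$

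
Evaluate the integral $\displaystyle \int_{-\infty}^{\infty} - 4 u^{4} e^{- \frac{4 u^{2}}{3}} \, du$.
$- \frac{27 \sqrt{3} \sqrt{\pi}}{32}$

Begin with the known integral
$$J(a) = \int_{-\infty}^{\infty} - 4 e^{- a u^{2}} \, du = - \frac{4 \sqrt{\pi}}{\sqrt{a}}.$$

Differentiating under the integral sign brings down a factor of $(-u^2)$:
$$\frac{dJ}{da} = \int_{-\infty}^{\infty} 4 u^{2} e^{- a u^{2}} \, du = \frac{2 \sqrt{\pi}}{a^{\frac{3}{2}}}.$$

Repeating twice in total — each differentiation brings down another $(-u^2)$ — gives
$$\frac{d^{2}J}{da^{2}} = \int_{-\infty}^{\infty} - 4 u^{4} e^{- a u^{2}} \, du = - \frac{3 \sqrt{\pi}}{a^{\frac{5}{2}}},$$
and the integrand here is exactly the target integrand, so $I = - \frac{3 \sqrt{\pi}}{a^{\frac{5}{2}}}$.

Setting $a = \frac{4}{3}$:
$$I = - \frac{27 \sqrt{3} \sqrt{\pi}}{32}.$$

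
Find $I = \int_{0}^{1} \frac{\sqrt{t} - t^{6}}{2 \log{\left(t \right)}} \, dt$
$\log{\left(\frac{\sqrt{42}}{14} \right)}$

Introduce a parameter $a$ in the exponent: let $I(a) = \int_{0}^{1} \frac{\sqrt{t} - t^{a}}{2 \log{\left(t \right)}} \, dt$.

Since $\dfrac{\partial}{\partial a}\,t^{a} = t^{a} \ln t$, the $\ln t$ in the denominator cancels and
$$\frac{dI}{da} = \int_{0}^{1} - \frac{1}{2} t^{a} \, dt = - \frac{1}{2} \left[\frac{t^{a+1}}{a+1}\right]_0^1 = - \frac{1}{2 a + 2}.$$

Integrating with respect to $a$ gives $I(a) = - \frac{\log{\left(a + 1 \right)}}{2} - \frac{\log{\left(2 \right)}}{2} + \frac{\log{\left(3 \right)}}{2} + C$.

At $a = \frac{1}{2}$ the integrand is identically $0$, so $I(\frac{1}{2}) = 0$. The closed form gives $0$, hence $C = 0$.

Setting $a = 6$:
$$I = \log{\left(\frac{\sqrt{42}}{14} \right)}.$$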